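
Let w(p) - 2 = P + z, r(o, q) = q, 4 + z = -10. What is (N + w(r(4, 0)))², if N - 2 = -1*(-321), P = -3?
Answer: 94864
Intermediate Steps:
z = -14 (z = -4 - 10 = -14)
w(p) = -15 (w(p) = 2 + (-3 - 14) = 2 - 17 = -15)
N = 323 (N = 2 - 1*(-321) = 2 + 321 = 323)
(N + w(r(4, 0)))² = (323 - 15)² = 308² = 94864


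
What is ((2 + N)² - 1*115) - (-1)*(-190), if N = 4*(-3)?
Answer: -205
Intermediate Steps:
N = -12
((2 + N)² - 1*115) - (-1)*(-190) = ((2 - 12)² - 1*115) - (-1)*(-190) = ((-10)² - 115) - 1*190 = (100 - 115) - 190 = -15 - 190 = -205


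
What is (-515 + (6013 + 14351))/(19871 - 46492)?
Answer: -19849/26621 ≈ -0.74561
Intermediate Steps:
(-515 + (6013 + 14351))/(19871 - 46492) = (-515 + 20364)/(-26621) = 19849*(-1/26621) = -19849/26621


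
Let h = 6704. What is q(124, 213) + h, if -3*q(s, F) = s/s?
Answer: 20111/3 ≈ 6703.7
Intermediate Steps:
q(s, F) = -1/3 (q(s, F) = -s/(3*s) = -1/3*1 = -1/3)
q(124, 213) + h = -1/3 + 6704 = 20111/3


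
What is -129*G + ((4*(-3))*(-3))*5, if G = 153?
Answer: -19557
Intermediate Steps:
-129*G + ((4*(-3))*(-3))*5 = -129*153 + ((4*(-3))*(-3))*5 = -19737 - 12*(-3)*5 = -19737 + 36*5 = -19737 + 180 = -19557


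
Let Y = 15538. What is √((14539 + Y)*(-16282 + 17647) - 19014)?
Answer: √41036091 ≈ 6405.9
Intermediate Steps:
√((14539 + Y)*(-16282 + 17647) - 19014) = √((14539 + 15538)*(-16282 + 17647) - 19014) = √(30077*1365 - 19014) = √(41055105 - 19014) = √41036091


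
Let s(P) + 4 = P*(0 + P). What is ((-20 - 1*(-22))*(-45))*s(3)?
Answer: -450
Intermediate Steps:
s(P) = -4 + P² (s(P) = -4 + P*(0 + P) = -4 + P*P = -4 + P²)
((-20 - 1*(-22))*(-45))*s(3) = ((-20 - 1*(-22))*(-45))*(-4 + 3²) = ((-20 + 22)*(-45))*(-4 + 9) = (2*(-45))*5 = -90*5 = -450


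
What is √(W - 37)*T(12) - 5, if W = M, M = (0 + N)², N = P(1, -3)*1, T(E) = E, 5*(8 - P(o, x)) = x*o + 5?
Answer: -5 + 12*√519/5 ≈ 49.676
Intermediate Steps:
P(o, x) = 7 - o*x/5 (P(o, x) = 8 - (x*o + 5)/5 = 8 - (o*x + 5)/5 = 8 - (5 + o*x)/5 = 8 + (-1 - o*x/5) = 7 - o*x/5)
N = 38/5 (N = (7 - ⅕*1*(-3))*1 = (7 + ⅗)*1 = (38/5)*1 = 38/5 ≈ 7.6000)
M = 1444/25 (M = (0 + 38/5)² = (38/5)² = 1444/25 ≈ 57.760)
W = 1444/25 ≈ 57.760
√(W - 37)*T(12) - 5 = √(1444/25 - 37)*12 - 5 = √(519/25)*12 - 5 = (√519/5)*12 - 5 = 12*√519/5 - 5 = -5 + 12*√519/5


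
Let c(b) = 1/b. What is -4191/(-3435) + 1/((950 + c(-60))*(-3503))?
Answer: 278935424609/228619284065 ≈ 1.2201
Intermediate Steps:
-4191/(-3435) + 1/((950 + c(-60))*(-3503)) = -4191/(-3435) + 1/((950 + 1/(-60))*(-3503)) = -4191*(-1/3435) - 1/3503/(950 - 1/60) = 1397/1145 - 1/3503/(56999/60) = 1397/1145 + (60/56999)*(-1/3503) = 1397/1145 - 60/199667497 = 278935424609/228619284065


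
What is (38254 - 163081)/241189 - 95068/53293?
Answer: -29581761163/12853685377 ≈ -2.3014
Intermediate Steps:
(38254 - 163081)/241189 - 95068/53293 = -124827*1/241189 - 95068*1/53293 = -124827/241189 - 95068/53293 = -29581761163/12853685377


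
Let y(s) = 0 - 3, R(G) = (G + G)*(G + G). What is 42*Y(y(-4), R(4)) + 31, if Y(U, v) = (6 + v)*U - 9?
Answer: -9167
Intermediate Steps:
R(G) = 4*G² (R(G) = (2*G)*(2*G) = 4*G²)
y(s) = -3
Y(U, v) = -9 + U*(6 + v) (Y(U, v) = U*(6 + v) - 9 = -9 + U*(6 + v))
42*Y(y(-4), R(4)) + 31 = 42*(-9 + 6*(-3) - 12*4²) + 31 = 42*(-9 - 18 - 12*16) + 31 = 42*(-9 - 18 - 3*64) + 31 = 42*(-9 - 18 - 192) + 31 = 42*(-219) + 31 = -9198 + 31 = -9167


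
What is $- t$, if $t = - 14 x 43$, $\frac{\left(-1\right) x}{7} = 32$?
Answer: $-134848$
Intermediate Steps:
$x = -224$ ($x = \left(-7\right) 32 = -224$)
$t = 134848$ ($t = \left(-14\right) \left(-224\right) 43 = 3136 \cdot 43 = 134848$)
$- t = \left(-1\right) 134848 = -134848$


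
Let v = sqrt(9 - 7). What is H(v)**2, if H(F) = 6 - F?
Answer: (6 - sqrt(2))**2 ≈ 21.029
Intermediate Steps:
v = sqrt(2) ≈ 1.4142
H(v)**2 = (6 - sqrt(2))**2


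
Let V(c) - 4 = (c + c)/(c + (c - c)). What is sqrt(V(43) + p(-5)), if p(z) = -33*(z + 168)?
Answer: 3*I*sqrt(597) ≈ 73.301*I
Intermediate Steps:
p(z) = -5544 - 33*z (p(z) = -33*(168 + z) = -5544 - 33*z)
V(c) = 6 (V(c) = 4 + (c + c)/(c + (c - c)) = 4 + (2*c)/(c + 0) = 4 + (2*c)/c = 4 + 2 = 6)
sqrt(V(43) + p(-5)) = sqrt(6 + (-5544 - 33*(-5))) = sqrt(6 + (-5544 + 165)) = sqrt(6 - 5379) = sqrt(-5373) = 3*I*sqrt(597)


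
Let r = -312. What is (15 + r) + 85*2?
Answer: -127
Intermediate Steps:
(15 + r) + 85*2 = (15 - 312) + 85*2 = -297 + 170 = -127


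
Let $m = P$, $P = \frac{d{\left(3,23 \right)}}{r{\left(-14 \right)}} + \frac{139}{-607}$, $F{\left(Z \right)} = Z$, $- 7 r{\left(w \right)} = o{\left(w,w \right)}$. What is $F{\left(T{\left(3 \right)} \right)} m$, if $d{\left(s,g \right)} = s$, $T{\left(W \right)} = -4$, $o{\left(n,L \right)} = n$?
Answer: $- \frac{3086}{607} \approx -5.084$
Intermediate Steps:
$r{\left(w \right)} = - \frac{w}{7}$
$P = \frac{1543}{1214}$ ($P = \frac{3}{\left(- \frac{1}{7}\right) \left(-14\right)} + \frac{139}{-607} = \frac{3}{2} + 139 \left(- \frac{1}{607}\right) = 3 \cdot \frac{1}{2} - \frac{139}{607} = \frac{3}{2} - \frac{139}{607} = \frac{1543}{1214} \approx 1.271$)
$m = \frac{1543}{1214} \approx 1.271$
$F{\left(T{\left(3 \right)} \right)} m = \left(-4\right) \frac{1543}{1214} = - \frac{3086}{607}$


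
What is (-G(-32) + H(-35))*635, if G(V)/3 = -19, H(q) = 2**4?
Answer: 46355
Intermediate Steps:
H(q) = 16
G(V) = -57 (G(V) = 3*(-19) = -57)
(-G(-32) + H(-35))*635 = (-1*(-57) + 16)*635 = (57 + 16)*635 = 73*635 = 46355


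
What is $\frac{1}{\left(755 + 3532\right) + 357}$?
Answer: $\frac{1}{4644} \approx 0.00021533$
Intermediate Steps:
$\frac{1}{\left(755 + 3532\right) + 357} = \frac{1}{4287 + 357} = \frac{1}{4644}$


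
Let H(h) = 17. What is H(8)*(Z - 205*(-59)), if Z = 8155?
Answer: 344250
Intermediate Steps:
H(8)*(Z - 205*(-59)) = 17*(8155 - 205*(-59)) = 17*(8155 + 12095) = 17*20250 = 344250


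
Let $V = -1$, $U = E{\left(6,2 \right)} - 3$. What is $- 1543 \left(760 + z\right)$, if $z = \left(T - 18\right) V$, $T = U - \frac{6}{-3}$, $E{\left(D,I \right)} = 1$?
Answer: $-1200454$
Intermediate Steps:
$U = -2$ ($U = 1 - 3 = -2$)
$T = 0$ ($T = -2 - \frac{6}{-3} = -2 - 6 \left(- \frac{1}{3}\right) = -2 - -2 = -2 + 2 = 0$)
$z = 18$ ($z = \left(0 - 18\right) \left(-1\right) = \left(-18\right) \left(-1\right) = 18$)
$- 1543 \left(760 + z\right) = - 1543 \left(760 + 18\right) = \left(-1543\right) 778 = -1200454$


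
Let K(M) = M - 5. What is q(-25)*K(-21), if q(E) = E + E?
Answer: 1300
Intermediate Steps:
K(M) = -5 + M
q(E) = 2*E
q(-25)*K(-21) = (2*(-25))*(-5 - 21) = -50*(-26) = 1300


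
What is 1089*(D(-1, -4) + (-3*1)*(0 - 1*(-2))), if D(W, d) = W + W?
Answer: -8712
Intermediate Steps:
D(W, d) = 2*W
1089*(D(-1, -4) + (-3*1)*(0 - 1*(-2))) = 1089*(2*(-1) + (-3*1)*(0 - 1*(-2))) = 1089*(-2 - 3*(0 + 2)) = 1089*(-2 - 3*2) = 1089*(-2 - 6) = 1089*(-8) = -8712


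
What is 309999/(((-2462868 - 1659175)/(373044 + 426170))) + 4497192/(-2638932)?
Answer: -54485713531356984/906482598173 ≈ -60107.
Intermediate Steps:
309999/(((-2462868 - 1659175)/(373044 + 426170))) + 4497192/(-2638932) = 309999/((-4122043/799214)) + 4497192*(-1/2638932) = 309999/((-4122043*1/799214)) - 374766/219911 = 309999/(-4122043/799214) - 374766/219911 = 309999*(-799214/4122043) - 374766/219911 = -247755540786/4122043 - 374766/219911 = -54485713531356984/906482598173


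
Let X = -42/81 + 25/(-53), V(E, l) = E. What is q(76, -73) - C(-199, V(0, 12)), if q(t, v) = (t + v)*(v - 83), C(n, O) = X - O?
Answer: -668291/1431 ≈ -467.01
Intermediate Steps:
X = -1417/1431 (X = -42*1/81 + 25*(-1/53) = -14/27 - 25/53 = -1417/1431 ≈ -0.99022)
C(n, O) = -1417/1431 - O
q(t, v) = (-83 + v)*(t + v) (q(t, v) = (t + v)*(-83 + v) = (-83 + v)*(t + v))
q(76, -73) - C(-199, V(0, 12)) = ((-73)² - 83*76 - 83*(-73) + 76*(-73)) - (-1417/1431 - 1*0) = (5329 - 6308 + 6059 - 5548) - (-1417/1431 + 0) = -468 - 1*(-1417/1431) = -468 + 1417/1431 = -668291/1431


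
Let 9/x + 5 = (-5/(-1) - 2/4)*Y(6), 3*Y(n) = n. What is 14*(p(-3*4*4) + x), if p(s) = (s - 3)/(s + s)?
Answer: 623/16 ≈ 38.938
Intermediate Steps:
Y(n) = n/3
p(s) = (-3 + s)/(2*s) (p(s) = (-3 + s)/((2*s)) = (-3 + s)*(1/(2*s)) = (-3 + s)/(2*s))
x = 9/4 (x = 9/(-5 + (-5/(-1) - 2/4)*((⅓)*6)) = 9/(-5 + (-5*(-1) - 2*¼)*2) = 9/(-5 + (5 - ½)*2) = 9/(-5 + (9/2)*2) = 9/(-5 + 9) = 9/4 ≈ 2.2500)
14*(p(-3*4*4) + x) = 14*((-3 - 3*4*4)/(2*((-3*4*4))) + 9/4) = 14*((-3 - 12*4)/(2*((-12*4))) + 9/4) = 14*((½)*(-3 - 48)/(-48) + 9/4) = 14*((½)*(-1/48)*(-51) + 9/4) = 14*(17/32 + 9/4) = 14*(89/32) = 623/16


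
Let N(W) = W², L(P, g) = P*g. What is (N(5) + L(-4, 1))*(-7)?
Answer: -147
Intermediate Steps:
(N(5) + L(-4, 1))*(-7) = (5² - 4*1)*(-7) = (25 - 4)*(-7) = 21*(-7) = -147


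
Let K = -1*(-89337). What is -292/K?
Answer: -292/89337 ≈ -0.0032685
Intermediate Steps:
K = 89337
-292/K = -292/89337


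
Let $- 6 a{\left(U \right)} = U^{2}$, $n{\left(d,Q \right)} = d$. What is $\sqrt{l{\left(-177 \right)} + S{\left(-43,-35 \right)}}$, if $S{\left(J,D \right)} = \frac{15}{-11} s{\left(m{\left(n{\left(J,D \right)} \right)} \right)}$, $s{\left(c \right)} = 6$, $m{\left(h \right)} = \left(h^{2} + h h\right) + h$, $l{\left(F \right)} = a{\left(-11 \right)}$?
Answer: $\frac{i \sqrt{123486}}{66} \approx 5.3243 i$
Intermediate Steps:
$a{\left(U \right)} = - \frac{U^{2}}{6}$
$l{\left(F \right)} = - \frac{121}{6}$ ($l{\left(F \right)} = - \frac{\left(-11\right)^{2}}{6} = \left(- \frac{1}{6}\right) 121 = - \frac{121}{6}$)
$m{\left(h \right)} = h + 2 h^{2}$ ($m{\left(h \right)} = \left(h^{2} + h^{2}\right) + h = 2 h^{2} + h = h + 2 h^{2}$)
$S{\left(J,D \right)} = - \frac{90}{11}$ ($S{\left(J,D \right)} = \frac{15}{-11} \cdot 6 = 15 \left(- \frac{1}{11}\right) 6 = \left(- \frac{15}{11}\right) 6 = - \frac{90}{11}$)
$\sqrt{l{\left(-177 \right)} + S{\left(-43,-35 \right)}} = \sqrt{- \frac{121}{6} - \frac{90}{11}} = \sqrt{- \frac{1871}{66}} = \frac{i \sqrt{123486}}{66}$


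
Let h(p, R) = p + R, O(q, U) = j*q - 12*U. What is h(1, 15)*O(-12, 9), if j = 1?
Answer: -1920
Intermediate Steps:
O(q, U) = q - 12*U (O(q, U) = 1*q - 12*U = q - 12*U)
h(p, R) = R + p
h(1, 15)*O(-12, 9) = (15 + 1)*(-12 - 12*9) = 16*(-12 - 108) = 16*(-120) = -1920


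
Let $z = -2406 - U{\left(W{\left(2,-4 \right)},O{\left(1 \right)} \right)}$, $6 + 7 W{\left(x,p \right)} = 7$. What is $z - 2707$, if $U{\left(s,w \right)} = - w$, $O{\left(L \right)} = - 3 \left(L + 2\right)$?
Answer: $-5122$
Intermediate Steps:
$O{\left(L \right)} = -6 - 3 L$ ($O{\left(L \right)} = - 3 \left(2 + L\right) = -6 - 3 L$)
$W{\left(x,p \right)} = \frac{1}{7}$ ($W{\left(x,p \right)} = - \frac{6}{7} + \frac{1}{7} \cdot 7 = - \frac{6}{7} + 1 = \frac{1}{7}$)
$z = -2415$ ($z = -2406 - - (-6 - 3) = -2406 - \left(-1\right) \left(-9\right) = -2406 - 9 = -2415$)
$z - 2707 = -2415 - 2707 = -5122$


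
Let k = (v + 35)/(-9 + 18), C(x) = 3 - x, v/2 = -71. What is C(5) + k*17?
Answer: -1837/9 ≈ -204.11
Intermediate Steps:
v = -142 (v = 2*(-71) = -142)
k = -107/9 (k = (-142 + 35)/(-9 + 18) = -107/9 ≈ -11.889)
C(5) + k*17 = (3 - 1*5) - 107/9*17 = (3 - 5) - 1819/9 = -2 - 1819/9 = -1837/9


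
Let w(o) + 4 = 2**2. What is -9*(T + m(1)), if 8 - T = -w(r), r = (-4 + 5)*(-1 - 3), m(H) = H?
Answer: -81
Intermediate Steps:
r = -4 (r = 1*(-4) = -4)
w(o) = 0 (w(o) = -4 + 2**2 = -4 + 4 = 0)
T = 8 (T = 8 - (-1)*0 = 8 - 1*0 = 8 + 0 = 8)
-9*(T + m(1)) = -9*(8 + 1) = -9*9 = -81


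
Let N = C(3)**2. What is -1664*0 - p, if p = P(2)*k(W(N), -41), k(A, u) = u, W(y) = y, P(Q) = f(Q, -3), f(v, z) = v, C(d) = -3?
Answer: 82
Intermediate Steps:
P(Q) = Q
N = 9 (N = (-3)**2 = 9)
p = -82 (p = 2*(-41) = -82)
-1664*0 - p = -1664*0 - 1*(-82) = 0 + 82 = 82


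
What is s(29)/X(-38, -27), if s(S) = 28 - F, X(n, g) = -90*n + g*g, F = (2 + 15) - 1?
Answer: 4/1383 ≈ 0.0028923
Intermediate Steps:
F = 16 (F = 17 - 1 = 16)
X(n, g) = g² - 90*n (X(n, g) = -90*n + g² = g² - 90*n)
s(S) = 12 (s(S) = 28 - 1*16 = 28 - 16 = 12)
s(29)/X(-38, -27) = 12/((-27)² - 90*(-38)) = 12/(729 + 3420) = 12/4149 = 12*(1/4149) = 4/1383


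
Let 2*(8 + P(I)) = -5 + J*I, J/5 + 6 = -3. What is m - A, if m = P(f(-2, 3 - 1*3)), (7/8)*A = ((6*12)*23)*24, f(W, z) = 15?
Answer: -320388/7 ≈ -45770.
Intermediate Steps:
J = -45 (J = -30 + 5*(-3) = -30 - 15 = -45)
A = 317952/7 (A = 8*(((6*12)*23)*24)/7 = 8*((72*23)*24)/7 = 8*(1656*24)/7 = (8/7)*39744 = 317952/7 ≈ 45422.)
P(I) = -21/2 - 45*I/2 (P(I) = -8 + (-5 - 45*I)/2 = -8 + (-5/2 - 45*I/2) = -21/2 - 45*I/2)
m = -348 (m = -21/2 - 45/2*15 = -21/2 - 675/2 = -348)
m - A = -348 - 1*317952/7 = -348 - 317952/7 = -320388/7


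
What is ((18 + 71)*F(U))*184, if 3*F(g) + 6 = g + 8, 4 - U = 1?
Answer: 81880/3 ≈ 27293.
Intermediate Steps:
U = 3 (U = 4 - 1*1 = 4 - 1 = 3)
F(g) = 2/3 + g/3 (F(g) = -2 + (g + 8)/3 = -2 + (8 + g)/3 = -2 + (8/3 + g/3) = 2/3 + g/3)
((18 + 71)*F(U))*184 = ((18 + 71)*(2/3 + (1/3)*3))*184 = (89*(2/3 + 1))*184 = (89*(5/3))*184 = (445/3)*184 = 81880/3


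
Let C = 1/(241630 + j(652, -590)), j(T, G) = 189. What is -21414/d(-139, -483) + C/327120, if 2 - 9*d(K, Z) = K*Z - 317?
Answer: 7622682493668049/2642779899233520 ≈ 2.8843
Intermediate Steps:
d(K, Z) = 319/9 - K*Z/9 (d(K, Z) = 2/9 - (K*Z - 317)/9 = 2/9 - (-317 + K*Z)/9 = 2/9 + (317/9 - K*Z/9) = 319/9 - K*Z/9)
C = 1/241819 (C = 1/(241630 + 189) = 1/241819 ≈ 4.1353e-6)
-21414/d(-139, -483) + C/327120 = -21414/(319/9 - ⅑*(-139)*(-483)) + (1/241819)/327120 = -21414/(319/9 - 22379/3) + (1/241819)*(1/327120) = -21414/(-66818/9) + 1/79103831280 = -21414*(-9/66818) + 1/79103831280 = 96363/33409 + 1/79103831280 = 7622682493668049/2642779899233520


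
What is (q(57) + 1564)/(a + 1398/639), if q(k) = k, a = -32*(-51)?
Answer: 345273/348082 ≈ 0.99193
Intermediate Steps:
a = 1632
(q(57) + 1564)/(a + 1398/639) = (57 + 1564)/(1632 + 1398/639) = 1621/(1632 + 1398*(1/639)) = 1621/(1632 + 466/213) = 1621/(348082/213) = 1621*(213/348082) = 345273/348082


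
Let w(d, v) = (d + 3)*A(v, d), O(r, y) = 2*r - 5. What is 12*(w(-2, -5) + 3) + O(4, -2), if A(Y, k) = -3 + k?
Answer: -21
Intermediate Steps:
O(r, y) = -5 + 2*r
w(d, v) = (-3 + d)*(3 + d) (w(d, v) = (d + 3)*(-3 + d) = (3 + d)*(-3 + d) = (-3 + d)*(3 + d))
12*(w(-2, -5) + 3) + O(4, -2) = 12*((-9 + (-2)**2) + 3) + (-5 + 2*4) = 12*((-9 + 4) + 3) + (-5 + 8) = 12*(-5 + 3) + 3 = 12*(-2) + 3 = -24 + 3 = -21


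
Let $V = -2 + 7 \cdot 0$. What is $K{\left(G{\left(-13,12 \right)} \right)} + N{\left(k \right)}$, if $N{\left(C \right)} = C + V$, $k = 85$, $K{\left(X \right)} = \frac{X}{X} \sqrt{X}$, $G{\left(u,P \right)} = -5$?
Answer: $83 + i \sqrt{5} \approx 83.0 + 2.2361 i$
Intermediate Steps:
$K{\left(X \right)} = \sqrt{X}$ ($K{\left(X \right)} = 1 \sqrt{X} = \sqrt{X}$)
$V = -2$ ($V = -2 + 0 = -2$)
$N{\left(C \right)} = -2 + C$ ($N{\left(C \right)} = C - 2 = -2 + C$)
$K{\left(G{\left(-13,12 \right)} \right)} + N{\left(k \right)} = \sqrt{-5} + \left(-2 + 85\right) = i \sqrt{5} + 83 = 83 + i \sqrt{5}$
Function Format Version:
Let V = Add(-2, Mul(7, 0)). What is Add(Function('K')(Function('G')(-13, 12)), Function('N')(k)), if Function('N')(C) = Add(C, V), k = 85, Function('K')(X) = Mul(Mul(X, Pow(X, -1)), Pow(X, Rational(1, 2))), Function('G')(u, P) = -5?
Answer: Add(83, Mul(I, Pow(5, Rational(1, 2)))) ≈ Add(83.000, Mul(2.2361, I))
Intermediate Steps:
Function('K')(X) = Pow(X, Rational(1, 2)) (Function('K')(X) = Mul(1, Pow(X, Rational(1, 2))) = Pow(X, Rational(1, 2)))
V = -2 (V = Add(-2, 0) = -2)
Function('N')(C) = Add(-2, C) (Function('N')(C) = Add(C, -2) = Add(-2, C))
Add(Function('K')(Function('G')(-13, 12)), Function('N')(k)) = Add(Pow(-5, Rational(1, 2)), Add(-2, 85)) = Add(Mul(I, Pow(5, Rational(1, 2))), 83) = Add(83, Mul(I, Pow(5, Rational(1, 2))))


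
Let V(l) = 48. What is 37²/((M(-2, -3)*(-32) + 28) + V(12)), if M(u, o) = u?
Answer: 1369/140 ≈ 9.7786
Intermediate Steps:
37²/((M(-2, -3)*(-32) + 28) + V(12)) = 37²/((-2*(-32) + 28) + 48) = 1369/((64 + 28) + 48) = 1369/(92 + 48) = 1369/140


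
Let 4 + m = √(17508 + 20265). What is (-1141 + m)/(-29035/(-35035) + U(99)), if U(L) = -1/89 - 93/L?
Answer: 428429001/45607 - 5612607*√4197/228035 ≈ 7799.4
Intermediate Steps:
U(L) = -1/89 - 93/L (U(L) = -1*1/89 - 93/L = -1/89 - 93/L)
m = -4 + 3*√4197 (m = -4 + √(17508 + 20265) = -4 + √37773 = -4 + 3*√4197 ≈ 190.35)
(-1141 + m)/(-29035/(-35035) + U(99)) = (-1141 + (-4 + 3*√4197))/(-29035/(-35035) + (1/89)*(-8277 - 1*99)/99) = (-1145 + 3*√4197)/(-29035*(-1/35035) + (1/89)*(1/99)*(-8277 - 99)) = (-1145 + 3*√4197)/(5807/7007 + (1/89)*(1/99)*(-8376)) = (-1145 + 3*√4197)/(5807/7007 - 2792/2937) = (-1145 + 3*√4197)/(-228035/1870869) = (-1145 + 3*√4197)*(-1870869/228035) = 428429001/45607 - 5612607*√4197/228035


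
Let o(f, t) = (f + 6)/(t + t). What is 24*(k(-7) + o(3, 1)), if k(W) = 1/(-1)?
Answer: 84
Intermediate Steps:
k(W) = -1
o(f, t) = (6 + f)/(2*t) (o(f, t) = (6 + f)/((2*t)) = (6 + f)*(1/(2*t)) = (6 + f)/(2*t))
24*(k(-7) + o(3, 1)) = 24*(-1 + (½)*(6 + 3)/1) = 24*(-1 + (½)*1*9) = 24*(-1 + 9/2) = 24*(7/2) = 84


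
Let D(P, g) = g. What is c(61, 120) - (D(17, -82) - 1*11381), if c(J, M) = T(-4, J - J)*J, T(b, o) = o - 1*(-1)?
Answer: 11524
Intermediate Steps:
T(b, o) = 1 + o (T(b, o) = o + 1 = 1 + o)
c(J, M) = J (c(J, M) = (1 + (J - J))*J = (1 + 0)*J = 1*J = J)
c(61, 120) - (D(17, -82) - 1*11381) = 61 - (-82 - 1*11381) = 61 - (-82 - 11381) = 61 - 1*(-11463) = 61 + 11463 = 11524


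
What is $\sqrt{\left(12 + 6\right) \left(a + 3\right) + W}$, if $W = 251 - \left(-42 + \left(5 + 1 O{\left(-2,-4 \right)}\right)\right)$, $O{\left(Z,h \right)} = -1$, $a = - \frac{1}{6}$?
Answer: $2 \sqrt{85} \approx 18.439$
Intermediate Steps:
$a = - \frac{1}{6}$ ($a = \left(-1\right) \frac{1}{6} = - \frac{1}{6} \approx -0.16667$)
$W = 289$ ($W = 251 - \left(-42 + \left(5 + 1 \left(-1\right)\right)\right) = 251 - \left(-42 + \left(5 - 1\right)\right) = 251 - \left(-42 + 4\right) = 251 - -38 = 251 + 38 = 289$)
$\sqrt{\left(12 + 6\right) \left(a + 3\right) + W} = \sqrt{\left(12 + 6\right) \left(- \frac{1}{6} + 3\right) + 289} = \sqrt{18 \cdot \frac{17}{6} + 289} = \sqrt{51 + 289} = \sqrt{340} = 2 \sqrt{85}$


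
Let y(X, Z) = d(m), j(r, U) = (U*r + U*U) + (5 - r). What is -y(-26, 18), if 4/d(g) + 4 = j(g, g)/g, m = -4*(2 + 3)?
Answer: 16/181 ≈ 0.088398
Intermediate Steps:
j(r, U) = 5 + U² - r + U*r (j(r, U) = (U*r + U²) + (5 - r) = (U² + U*r) + (5 - r) = 5 + U² - r + U*r)
m = -20 (m = -4*5 = -20)
d(g) = 4/(-4 + (5 - g + 2*g²)/g) (d(g) = 4/(-4 + (5 + g² - g + g*g)/g) = 4/(-4 + (5 + g² - g + g²)/g) = 4/(-4 + (5 - g + 2*g²)/g))
y(X, Z) = -16/181 (y(X, Z) = 4*(-20)/(5 - 5*(-20) + 2*(-20)²) = 4*(-20)/(5 + 100 + 2*400) = 4*(-20)/(5 + 100 + 800) = 4*(-20)/905 = 4*(-20)*(1/905) = -16/181)
-y(-26, 18) = -1*(-16/181) = 16/181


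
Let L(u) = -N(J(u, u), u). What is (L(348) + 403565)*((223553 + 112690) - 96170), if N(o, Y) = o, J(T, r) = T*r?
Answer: 67811259653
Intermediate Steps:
L(u) = -u**2 (L(u) = -u*u = -u**2)
(L(348) + 403565)*((223553 + 112690) - 96170) = (-1*348**2 + 403565)*((223553 + 112690) - 96170) = (-1*121104 + 403565)*(336243 - 96170) = (-121104 + 403565)*240073 = 282461*240073 = 67811259653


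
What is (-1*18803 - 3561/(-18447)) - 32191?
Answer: -313560919/6149 ≈ -50994.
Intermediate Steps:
(-1*18803 - 3561/(-18447)) - 32191 = (-18803 - 3561*(-1/18447)) - 32191 = (-18803 + 1187/6149) - 32191 = -115618460/6149 - 32191 = -313560919/6149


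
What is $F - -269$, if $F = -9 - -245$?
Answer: $505$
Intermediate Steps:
$F = 236$ ($F = -9 + 245 = 236$)
$F - -269 = 236 - -269 = 236 + 269 = 505$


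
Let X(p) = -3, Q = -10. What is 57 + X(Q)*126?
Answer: -321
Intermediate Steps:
57 + X(Q)*126 = 57 - 3*126 = 57 - 378 = -321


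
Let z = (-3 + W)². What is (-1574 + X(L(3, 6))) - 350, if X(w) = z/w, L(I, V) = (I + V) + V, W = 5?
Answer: -28856/15 ≈ -1923.7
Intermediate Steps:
L(I, V) = I + 2*V
z = 4 (z = (-3 + 5)² = 2² = 4)
X(w) = 4/w
(-1574 + X(L(3, 6))) - 350 = (-1574 + 4/(3 + 2*6)) - 350 = (-1574 + 4/(3 + 12)) - 350 = (-1574 + 4/15) - 350 = -23606/15 - 350 = -28856/15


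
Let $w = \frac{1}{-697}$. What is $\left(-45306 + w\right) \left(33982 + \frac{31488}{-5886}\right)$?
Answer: $- \frac{1052538719031602}{683757} \approx -1.5393 \cdot 10^{9}$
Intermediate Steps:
$w = - \frac{1}{697} \approx -0.0014347$
$\left(-45306 + w\right) \left(33982 + \frac{31488}{-5886}\right) = \left(-45306 - \frac{1}{697}\right) \left(33982 + \frac{31488}{-5886}\right) = - \frac{31578283 \left(33982 + 31488 \left(- \frac{1}{5886}\right)\right)}{697} = - \frac{31578283 \left(33982 - \frac{5248}{981}\right)}{697} = \left(- \frac{31578283}{697}\right) \frac{33331094}{981} = - \frac{1052538719031602}{683757}$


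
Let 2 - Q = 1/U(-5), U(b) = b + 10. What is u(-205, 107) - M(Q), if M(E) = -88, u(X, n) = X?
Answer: -117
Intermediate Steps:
U(b) = 10 + b
Q = 9/5 (Q = 2 - 1/(10 - 5) = 2 - 1/5 = 9/5 ≈ 1.8000)
u(-205, 107) - M(Q) = -205 - 1*(-88) = -205 + 88 = -117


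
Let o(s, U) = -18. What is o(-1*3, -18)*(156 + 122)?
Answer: -5004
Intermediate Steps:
o(-1*3, -18)*(156 + 122) = -18*(156 + 122) = -18*278 = -5004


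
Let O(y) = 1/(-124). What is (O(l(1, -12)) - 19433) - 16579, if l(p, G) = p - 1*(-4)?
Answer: -4465489/124 ≈ -36012.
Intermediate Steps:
l(p, G) = 4 + p (l(p, G) = p + 4 = 4 + p)
O(y) = -1/124
(O(l(1, -12)) - 19433) - 16579 = (-1/124 - 19433) - 16579 = -2409693/124 - 16579 = -4465489/124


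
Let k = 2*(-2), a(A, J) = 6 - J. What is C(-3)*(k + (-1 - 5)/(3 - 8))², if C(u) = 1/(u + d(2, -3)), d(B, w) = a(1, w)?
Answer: 98/75 ≈ 1.3067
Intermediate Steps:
d(B, w) = 6 - w
k = -4
C(u) = 1/(9 + u) (C(u) = 1/(u + (6 - 1*(-3))) = 1/(u + (6 + 3)) = 1/(u + 9) = 1/(9 + u))
C(-3)*(k + (-1 - 5)/(3 - 8))² = (-4 + (-1 - 5)/(3 - 8))²/(9 - 3) = (-4 - 6/(-5))²/6 = (-4 - 6*(-⅕))²/6 = (-4 + 6/5)²/6 = (-14/5)²/6 = (⅙)*(196/25) = 98/75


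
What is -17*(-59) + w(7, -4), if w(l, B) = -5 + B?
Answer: 994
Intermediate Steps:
-17*(-59) + w(7, -4) = -17*(-59) + (-5 - 4) = 1003 - 9 = 994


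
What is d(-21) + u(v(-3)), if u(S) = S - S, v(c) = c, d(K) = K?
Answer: -21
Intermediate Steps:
u(S) = 0
d(-21) + u(v(-3)) = -21 + 0 = -21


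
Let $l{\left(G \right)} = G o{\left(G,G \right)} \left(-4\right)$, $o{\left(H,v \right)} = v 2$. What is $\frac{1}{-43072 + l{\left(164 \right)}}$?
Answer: $- \frac{1}{258240} \approx -3.8724 \cdot 10^{-6}$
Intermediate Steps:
$o{\left(H,v \right)} = 2 v$
$l{\left(G \right)} = - 8 G^{2}$ ($l{\left(G \right)} = G 2 G \left(-4\right) = 2 G^{2} \left(-4\right) = - 8 G^{2}$)
$\frac{1}{-43072 + l{\left(164 \right)}} = \frac{1}{-43072 - 8 \cdot 164^{2}} = \frac{1}{-43072 - 215168} = \frac{1}{-258240} = - \frac{1}{258240}$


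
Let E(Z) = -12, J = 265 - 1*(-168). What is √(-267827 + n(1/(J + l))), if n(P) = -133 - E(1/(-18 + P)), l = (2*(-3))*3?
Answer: 18*I*√827 ≈ 517.64*I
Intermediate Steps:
J = 433 (J = 265 + 168 = 433)
l = -18 (l = -6*3 = -18)
n(P) = -121 (n(P) = -133 - 1*(-12) = -133 + 12 = -121)
√(-267827 + n(1/(J + l))) = √(-267827 - 121) = √(-267948) = 18*I*√827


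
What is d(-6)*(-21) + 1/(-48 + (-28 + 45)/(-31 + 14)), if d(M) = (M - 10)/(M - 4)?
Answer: -8237/245 ≈ -33.620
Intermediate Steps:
d(M) = (-10 + M)/(-4 + M)
d(-6)*(-21) + 1/(-48 + (-28 + 45)/(-31 + 14)) = ((-10 - 6)/(-4 - 6))*(-21) + 1/(-48 + (-28 + 45)/(-31 + 14)) = (-16/(-10))*(-21) + 1/(-48 + 17/(-17)) = -1/10*(-16)*(-21) + 1/(-48 + 17*(-1/17)) = (8/5)*(-21) + 1/(-48 - 1) = -168/5 + 1/(-49) = -168/5 - 1/49 = -8237/245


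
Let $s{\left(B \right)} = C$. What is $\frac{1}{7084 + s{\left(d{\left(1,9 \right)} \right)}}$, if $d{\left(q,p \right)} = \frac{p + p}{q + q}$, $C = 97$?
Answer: $\frac{1}{7181} \approx 0.00013926$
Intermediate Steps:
$d{\left(q,p \right)} = \frac{p}{q}$ ($d{\left(q,p \right)} = \frac{2 p}{2 q} = 2 p \frac{1}{2 q} = \frac{p}{q}$)
$s{\left(B \right)} = 97$
$\frac{1}{7084 + s{\left(d{\left(1,9 \right)} \right)}} = \frac{1}{7084 + 97} = \frac{1}{7181}$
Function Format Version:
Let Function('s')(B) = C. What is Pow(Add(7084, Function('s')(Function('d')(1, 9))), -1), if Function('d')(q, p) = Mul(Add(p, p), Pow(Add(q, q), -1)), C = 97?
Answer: Rational(1, 7181) ≈ 0.00013926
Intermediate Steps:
Function('d')(q, p) = Mul(p, Pow(q, -1)) (Function('d')(q, p) = Mul(Mul(2, p), Pow(Mul(2, q), -1)) = Mul(Mul(2, p), Mul(Rational(1, 2), Pow(q, -1))) = Mul(p, Pow(q, -1)))
Function('s')(B) = 97
Pow(Add(7084, Function('s')(Function('d')(1, 9))), -1) = Pow(Add(7084, 97), -1) = Pow(7181, -1) = Rational(1, 7181)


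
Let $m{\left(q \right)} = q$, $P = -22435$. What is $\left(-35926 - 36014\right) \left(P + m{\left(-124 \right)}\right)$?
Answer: $1622894460$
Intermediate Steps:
$\left(-35926 - 36014\right) \left(P + m{\left(-124 \right)}\right) = \left(-35926 - 36014\right) \left(-22435 - 124\right) = \left(-71940\right) \left(-22559\right) = 1622894460$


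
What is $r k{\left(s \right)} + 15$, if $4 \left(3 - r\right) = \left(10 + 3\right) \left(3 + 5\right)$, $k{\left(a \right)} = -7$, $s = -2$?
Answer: $176$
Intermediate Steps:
$r = -23$ ($r = 3 - \frac{\left(10 + 3\right) \left(3 + 5\right)}{4} = 3 - \frac{13 \cdot 8}{4} = 3 - 26 = -23$)
$r k{\left(s \right)} + 15 = \left(-23\right) \left(-7\right) + 15 = 161 + 15 = 176$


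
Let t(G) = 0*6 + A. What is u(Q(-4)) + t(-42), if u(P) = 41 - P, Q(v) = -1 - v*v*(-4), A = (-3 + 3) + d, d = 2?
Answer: -20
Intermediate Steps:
A = 2 (A = (-3 + 3) + 2 = 0 + 2 = 2)
t(G) = 2 (t(G) = 0*6 + 2 = 0 + 2 = 2)
Q(v) = -1 + 4*v² (Q(v) = -1 - v²*(-4) = -1 - (-4)*v² = -1 + 4*v²)
u(Q(-4)) + t(-42) = (41 - (-1 + 4*(-4)²)) + 2 = (41 - (-1 + 4*16)) + 2 = (41 - (-1 + 64)) + 2 = (41 - 1*63) + 2 = (41 - 63) + 2 = -22 + 2 = -20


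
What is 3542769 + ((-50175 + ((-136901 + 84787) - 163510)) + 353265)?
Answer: 3630235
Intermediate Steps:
3542769 + ((-50175 + ((-136901 + 84787) - 163510)) + 353265) = 3542769 + ((-50175 + (-52114 - 163510)) + 353265) = 3542769 + ((-50175 - 215624) + 353265) = 3542769 + (-265799 + 353265) = 3542769 + 87466 = 3630235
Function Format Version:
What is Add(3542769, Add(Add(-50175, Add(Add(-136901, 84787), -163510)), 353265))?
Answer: 3630235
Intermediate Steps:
Add(3542769, Add(Add(-50175, Add(Add(-136901, 84787), -163510)), 353265)) = Add(3542769, Add(Add(-50175, Add(-52114, -163510)), 353265)) = Add(3542769, Add(Add(-50175, -215624), 353265)) = Add(3542769, Add(-265799, 353265)) = Add(3542769, 87466) = 3630235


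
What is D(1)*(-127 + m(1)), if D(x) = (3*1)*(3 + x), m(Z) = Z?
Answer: -1512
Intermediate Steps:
D(x) = 9 + 3*x (D(x) = 3*(3 + x) = 9 + 3*x)
D(1)*(-127 + m(1)) = (9 + 3*1)*(-127 + 1) = (9 + 3)*(-126) = 12*(-126) = -1512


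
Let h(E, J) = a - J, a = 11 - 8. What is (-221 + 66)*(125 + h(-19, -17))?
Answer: -22475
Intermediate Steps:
a = 3
h(E, J) = 3 - J
(-221 + 66)*(125 + h(-19, -17)) = (-221 + 66)*(125 + (3 - 1*(-17))) = -155*(125 + (3 + 17)) = -155*(125 + 20) = -155*145 = -22475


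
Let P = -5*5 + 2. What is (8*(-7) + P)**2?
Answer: 6241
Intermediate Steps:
P = -23 (P = -25 + 2 = -23)
(8*(-7) + P)**2 = (8*(-7) - 23)**2 = (-56 - 23)**2 = (-79)**2 = 6241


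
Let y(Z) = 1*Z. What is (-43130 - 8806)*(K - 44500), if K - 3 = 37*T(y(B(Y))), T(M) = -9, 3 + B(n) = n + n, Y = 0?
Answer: 2328290880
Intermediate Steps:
B(n) = -3 + 2*n (B(n) = -3 + (n + n) = -3 + 2*n)
y(Z) = Z
K = -330 (K = 3 + 37*(-9) = 3 - 333 = -330)
(-43130 - 8806)*(K - 44500) = (-43130 - 8806)*(-330 - 44500) = -51936*(-44830) = 2328290880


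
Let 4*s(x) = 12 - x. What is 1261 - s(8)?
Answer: 1260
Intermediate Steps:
s(x) = 3 - x/4 (s(x) = (12 - x)/4 = 3 - x/4)
1261 - s(8) = 1261 - (3 - 1/4*8) = 1261 - (3 - 2) = 1261 - 1*1 = 1261 - 1 = 1260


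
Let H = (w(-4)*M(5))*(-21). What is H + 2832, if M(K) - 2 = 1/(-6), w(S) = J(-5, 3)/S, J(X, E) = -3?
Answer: 22425/8 ≈ 2803.1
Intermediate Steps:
w(S) = -3/S
M(K) = 11/6 (M(K) = 2 + 1/(-6) = 2 - ⅙ = 11/6)
H = -231/8 (H = (-3/(-4)*(11/6))*(-21) = (-3*(-¼)*(11/6))*(-21) = ((¾)*(11/6))*(-21) = (11/8)*(-21) = -231/8 ≈ -28.875)
H + 2832 = -231/8 + 2832 = 22425/8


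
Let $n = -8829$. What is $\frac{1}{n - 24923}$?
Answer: $- \frac{1}{33752} \approx -2.9628 \cdot 10^{-5}$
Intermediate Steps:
$\frac{1}{n - 24923} = \frac{1}{-8829 - 24923} = \frac{1}{-33752} = - \frac{1}{33752}$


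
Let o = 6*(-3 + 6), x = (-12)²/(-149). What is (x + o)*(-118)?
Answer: -299484/149 ≈ -2010.0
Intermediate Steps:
x = -144/149 (x = 144*(-1/149) = -144/149 ≈ -0.96644)
o = 18 (o = 6*3 = 18)
(x + o)*(-118) = (-144/149 + 18)*(-118) = (2538/149)*(-118) = -299484/149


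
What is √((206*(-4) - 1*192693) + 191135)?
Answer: I*√2382 ≈ 48.806*I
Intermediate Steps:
√((206*(-4) - 1*192693) + 191135) = √((-824 - 192693) + 191135) = √(-193517 + 191135) = √(-2382) = I*√2382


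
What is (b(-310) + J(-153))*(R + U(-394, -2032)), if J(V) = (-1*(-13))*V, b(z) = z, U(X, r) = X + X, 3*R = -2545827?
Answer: 1952763703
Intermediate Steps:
R = -848609 (R = (⅓)*(-2545827) = -848609)
U(X, r) = 2*X
J(V) = 13*V
(b(-310) + J(-153))*(R + U(-394, -2032)) = (-310 + 13*(-153))*(-848609 + 2*(-394)) = (-310 - 1989)*(-848609 - 788) = -2299*(-849397) = 1952763703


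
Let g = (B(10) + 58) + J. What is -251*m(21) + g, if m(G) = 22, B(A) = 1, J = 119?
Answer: -5344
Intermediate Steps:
g = 178 (g = (1 + 58) + 119 = 59 + 119 = 178)
-251*m(21) + g = -251*22 + 178 = -5522 + 178 = -5344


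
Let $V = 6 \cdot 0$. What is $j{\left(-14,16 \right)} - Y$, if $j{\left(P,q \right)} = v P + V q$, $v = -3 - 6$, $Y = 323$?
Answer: $-197$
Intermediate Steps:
$v = -9$ ($v = -3 - 6 = -9$)
$V = 0$
$j{\left(P,q \right)} = - 9 P$ ($j{\left(P,q \right)} = - 9 P + 0 q = - 9 P + 0 = - 9 P$)
$j{\left(-14,16 \right)} - Y = \left(-9\right) \left(-14\right) - 323 = 126 - 323 = -197$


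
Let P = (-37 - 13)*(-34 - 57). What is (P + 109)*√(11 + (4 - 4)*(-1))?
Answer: 4659*√11 ≈ 15452.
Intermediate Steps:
P = 4550 (P = -50*(-91) = 4550)
(P + 109)*√(11 + (4 - 4)*(-1)) = (4550 + 109)*√(11 + (4 - 4)*(-1)) = 4659*√(11 + 0*(-1)) = 4659*√(11 + 0) = 4659*√11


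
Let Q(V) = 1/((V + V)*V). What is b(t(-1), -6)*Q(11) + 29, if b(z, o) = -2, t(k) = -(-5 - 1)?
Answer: 3508/121 ≈ 28.992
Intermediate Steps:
t(k) = 6 (t(k) = -1*(-6) = 6)
Q(V) = 1/(2*V²) (Q(V) = 1/(((2*V))*V) = (1/(2*V))/V = 1/(2*V²))
b(t(-1), -6)*Q(11) + 29 = -1/11² + 29 = -1/121 + 29 = 3508/121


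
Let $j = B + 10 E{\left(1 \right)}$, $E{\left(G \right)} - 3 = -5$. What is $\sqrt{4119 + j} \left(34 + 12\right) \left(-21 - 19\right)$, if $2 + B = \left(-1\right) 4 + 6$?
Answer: $- 1840 \sqrt{4099} \approx -1.178 \cdot 10^{5}$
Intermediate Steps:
$E{\left(G \right)} = -2$ ($E{\left(G \right)} = 3 - 5 = -2$)
$B = 0$ ($B = -2 + \left(\left(-1\right) 4 + 6\right) = -2 + \left(-4 + 6\right) = -2 + 2 = 0$)
$j = -20$ ($j = 0 + 10 \left(-2\right) = 0 - 20 = -20$)
$\sqrt{4119 + j} \left(34 + 12\right) \left(-21 - 19\right) = \sqrt{4119 - 20} \left(34 + 12\right) \left(-21 - 19\right) = \sqrt{4099} \cdot 46 \left(-40\right) = \sqrt{4099} \left(-1840\right) = - 1840 \sqrt{4099}$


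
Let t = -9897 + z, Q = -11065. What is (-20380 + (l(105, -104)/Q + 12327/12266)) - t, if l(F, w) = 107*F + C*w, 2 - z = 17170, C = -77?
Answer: 907210557267/135723290 ≈ 6684.3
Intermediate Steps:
z = -17168 (z = 2 - 1*17170 = 2 - 17170 = -17168)
l(F, w) = -77*w + 107*F (l(F, w) = 107*F - 77*w = -77*w + 107*F)
t = -27065 (t = -9897 - 17168 = -27065)
(-20380 + (l(105, -104)/Q + 12327/12266)) - t = (-20380 + ((-77*(-104) + 107*105)/(-11065) + 12327/12266)) - 1*(-27065) = (-20380 + ((8008 + 11235)*(-1/11065) + 12327*(1/12266))) + 27065 = (-20380 + (19243*(-1/11065) + 12327/12266)) + 27065 = (-20380 + (-19243/11065 + 12327/12266)) + 27065 = (-20380 - 99636383/135723290) + 27065 = -2766140286583/135723290 + 27065 = 907210557267/135723290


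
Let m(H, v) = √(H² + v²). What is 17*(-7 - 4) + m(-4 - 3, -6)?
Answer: -187 + √85 ≈ -177.78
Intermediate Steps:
17*(-7 - 4) + m(-4 - 3, -6) = 17*(-7 - 4) + √((-4 - 3)² + (-6)²) = 17*(-11) + √((-7)² + 36) = -187 + √(49 + 36) = -187 + √85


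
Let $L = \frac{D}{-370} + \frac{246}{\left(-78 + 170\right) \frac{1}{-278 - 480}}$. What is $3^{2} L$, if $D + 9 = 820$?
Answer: $- \frac{155402487}{8510} \approx -18261.0$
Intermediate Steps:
$D = 811$ ($D = -9 + 820 = 811$)
$L = - \frac{17266943}{8510}$ ($L = \frac{811}{-370} + \frac{246}{\left(-78 + 170\right) \frac{1}{-278 - 480}} = 811 \left(- \frac{1}{370}\right) + \frac{246}{92 \frac{1}{-758}} = - \frac{811}{370} + \frac{246}{92 \left(- \frac{1}{758}\right)} = - \frac{811}{370} + \frac{246}{- \frac{46}{379}} = - \frac{811}{370} + 246 \left(- \frac{379}{46}\right) = - \frac{811}{370} - \frac{46617}{23} = - \frac{17266943}{8510} \approx -2029.0$)
$3^{2} L = 3^{2} \left(- \frac{17266943}{8510}\right) = 9 \left(- \frac{17266943}{8510}\right) = - \frac{155402487}{8510}$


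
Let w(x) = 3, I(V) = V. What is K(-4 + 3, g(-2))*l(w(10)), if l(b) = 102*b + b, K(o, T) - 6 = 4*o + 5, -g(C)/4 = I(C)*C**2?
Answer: 2163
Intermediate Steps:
g(C) = -4*C**3 (g(C) = -4*C*C**2 = -4*C**3)
K(o, T) = 11 + 4*o (K(o, T) = 6 + (4*o + 5) = 6 + (5 + 4*o) = 11 + 4*o)
l(b) = 103*b
K(-4 + 3, g(-2))*l(w(10)) = (11 + 4*(-4 + 3))*(103*3) = (11 + 4*(-1))*309 = (11 - 4)*309 = 7*309 = 2163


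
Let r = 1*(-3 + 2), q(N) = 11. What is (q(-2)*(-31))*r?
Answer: 341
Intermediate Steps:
r = -1 (r = 1*(-1) = -1)
(q(-2)*(-31))*r = (11*(-31))*(-1) = -341*(-1) = 341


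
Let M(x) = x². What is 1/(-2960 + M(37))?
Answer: -1/1591 ≈ -0.00062854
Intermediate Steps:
1/(-2960 + M(37)) = 1/(-2960 + 37²) = 1/(-2960 + 1369) = 1/(-1591) = -1/1591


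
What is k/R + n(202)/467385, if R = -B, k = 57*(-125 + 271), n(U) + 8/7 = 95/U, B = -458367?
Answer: 1195787637/65867944870 ≈ 0.018154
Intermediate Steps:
n(U) = -8/7 + 95/U
k = 8322 (k = 57*146 = 8322)
R = 458367 (R = -1*(-458367) = 458367)
k/R + n(202)/467385 = 8322/458367 + (-8/7 + 95/202)/467385 = 8322*(1/458367) + (-8/7 + 95*(1/202))*(1/467385) = 38/2093 + (-8/7 + 95/202)*(1/467385) = 38/2093 - 951/1414*1/467385 = 38/2093 - 317/220294130 = 1195787637/65867944870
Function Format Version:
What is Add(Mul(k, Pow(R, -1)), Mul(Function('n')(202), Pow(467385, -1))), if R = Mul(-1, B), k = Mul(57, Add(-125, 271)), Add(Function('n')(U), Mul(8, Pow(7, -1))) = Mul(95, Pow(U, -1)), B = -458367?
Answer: Rational(1195787637, 65867944870) ≈ 0.018154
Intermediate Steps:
Function('n')(U) = Add(Rational(-8, 7), Mul(95, Pow(U, -1)))
k = 8322 (k = Mul(57, 146) = 8322)
R = 458367 (R = Mul(-1, -458367) = 458367)
Add(Mul(k, Pow(R, -1)), Mul(Function('n')(202), Pow(467385, -1))) = Add(Mul(8322, Pow(458367, -1)), Mul(Add(Rational(-8, 7), Mul(95, Pow(202, -1))), Pow(467385, -1))) = Add(Mul(8322, Rational(1, 458367)), Mul(Add(Rational(-8, 7), Mul(95, Rational(1, 202))), Rational(1, 467385))) = Add(Rational(38, 2093), Mul(Add(Rational(-8, 7), Rational(95, 202)), Rational(1, 467385))) = Add(Rational(38, 2093), Mul(Rational(-951, 1414), Rational(1, 467385))) = Add(Rational(38, 2093), Rational(-317, 220294130)) = Rational(1195787637, 65867944870)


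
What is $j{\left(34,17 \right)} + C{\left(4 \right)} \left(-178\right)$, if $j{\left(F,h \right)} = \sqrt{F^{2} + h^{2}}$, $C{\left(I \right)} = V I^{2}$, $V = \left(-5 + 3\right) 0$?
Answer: $17 \sqrt{5} \approx 38.013$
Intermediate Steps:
$V = 0$ ($V = \left(-2\right) 0 = 0$)
$C{\left(I \right)} = 0$ ($C{\left(I \right)} = 0 I^{2} = 0$)
$j{\left(34,17 \right)} + C{\left(4 \right)} \left(-178\right) = \sqrt{34^{2} + 17^{2}} + 0 \left(-178\right) = \sqrt{1156 + 289} + 0 = \sqrt{1445} + 0 = 17 \sqrt{5} + 0 = 17 \sqrt{5}$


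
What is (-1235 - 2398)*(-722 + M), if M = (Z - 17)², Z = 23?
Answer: 2492238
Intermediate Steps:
M = 36 (M = (23 - 17)² = 6² = 36)
(-1235 - 2398)*(-722 + M) = (-1235 - 2398)*(-722 + 36) = -3633*(-686) = 2492238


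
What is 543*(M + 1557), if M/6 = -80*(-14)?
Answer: 4494411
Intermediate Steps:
M = 6720 (M = 6*(-80*(-14)) = 6*1120 = 6720)
543*(M + 1557) = 543*(6720 + 1557) = 543*8277 = 4494411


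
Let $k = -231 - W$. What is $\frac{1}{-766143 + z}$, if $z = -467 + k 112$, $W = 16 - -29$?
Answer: $- \frac{1}{797522} \approx -1.2539 \cdot 10^{-6}$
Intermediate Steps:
$W = 45$ ($W = 16 + 29 = 45$)
$k = -276$ ($k = -231 - 45 = -276$)
$z = -31379$ ($z = -467 - 30912 = -31379$)
$\frac{1}{-766143 + z} = \frac{1}{-766143 - 31379} = \frac{1}{-797522} = - \frac{1}{797522}$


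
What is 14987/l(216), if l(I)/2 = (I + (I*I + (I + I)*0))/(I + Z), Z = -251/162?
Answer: 74380481/2169504 ≈ 34.285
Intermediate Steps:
Z = -251/162 (Z = -251*1/162 = -251/162 ≈ -1.5494)
l(I) = 2*(I + I**2)/(-251/162 + I) (l(I) = 2*((I + (I*I + (I + I)*0))/(I - 251/162)) = 2*((I + (I**2 + (2*I)*0))/(-251/162 + I)) = 2*((I + (I**2 + 0))/(-251/162 + I)) = 2*((I + I**2)/(-251/162 + I)) = 2*(I + I**2)/(-251/162 + I))
14987/l(216) = 14987/((324*216*(1 + 216)/(-251 + 162*216))) = 14987/((324*216*217/(-251 + 34992))) = 14987/((324*216*217/34741)) = 14987/((324*216*(1/34741)*217)) = 14987/(2169504/4963) = 14987*(4963/2169504) = 74380481/2169504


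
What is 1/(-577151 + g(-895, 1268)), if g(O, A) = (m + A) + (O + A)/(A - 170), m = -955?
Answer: -1098/633367751 ≈ -1.7336e-6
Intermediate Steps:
g(O, A) = -955 + A + (A + O)/(-170 + A) (g(O, A) = (-955 + A) + (O + A)/(A - 170) = (-955 + A) + (A + O)/(-170 + A) = -955 + A + (A + O)/(-170 + A))
1/(-577151 + g(-895, 1268)) = 1/(-577151 + (162350 - 895 + 1268² - 1124*1268)/(-170 + 1268)) = 1/(-577151 + (162350 - 895 + 1607824 - 1425232)/1098) = 1/(-577151 + (1/1098)*344047) = 1/(-577151 + 344047/1098) = 1/(-633367751/1098) = -1098/633367751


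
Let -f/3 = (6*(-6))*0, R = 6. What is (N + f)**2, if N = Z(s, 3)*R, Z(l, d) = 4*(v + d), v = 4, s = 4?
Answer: 28224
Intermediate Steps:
Z(l, d) = 16 + 4*d (Z(l, d) = 4*(4 + d) = 16 + 4*d)
N = 168 (N = (16 + 4*3)*6 = (16 + 12)*6 = 28*6 = 168)
f = 0 (f = -3*6*(-6)*0 = -(-108)*0 = -3*0 = 0)
(N + f)**2 = (168 + 0)**2 = 168**2 = 28224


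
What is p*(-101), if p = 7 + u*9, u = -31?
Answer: 27472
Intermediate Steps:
p = -272 (p = 7 - 31*9 = 7 - 279 = -272)
p*(-101) = -272*(-101) = 27472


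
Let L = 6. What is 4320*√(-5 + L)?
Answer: 4320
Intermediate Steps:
4320*√(-5 + L) = 4320*√(-5 + 6) = 4320*√1 = 4320*1 = 4320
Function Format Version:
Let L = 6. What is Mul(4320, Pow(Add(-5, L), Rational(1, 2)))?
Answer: 4320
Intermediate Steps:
Mul(4320, Pow(Add(-5, L), Rational(1, 2))) = Mul(4320, Pow(Add(-5, 6), Rational(1, 2))) = Mul(4320, Pow(1, Rational(1, 2))) = Mul(4320, 1) = 4320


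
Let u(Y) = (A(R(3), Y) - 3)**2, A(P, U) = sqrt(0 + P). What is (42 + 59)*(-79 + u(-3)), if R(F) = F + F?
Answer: -6464 - 606*sqrt(6) ≈ -7948.4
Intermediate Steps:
R(F) = 2*F
A(P, U) = sqrt(P)
u(Y) = (-3 + sqrt(6))**2 (u(Y) = (sqrt(2*3) - 3)**2 = (sqrt(6) - 3)**2 = (-3 + sqrt(6))**2)
(42 + 59)*(-79 + u(-3)) = (42 + 59)*(-79 + (3 - sqrt(6))**2) = 101*(-79 + (3 - sqrt(6))**2) = -7979 + 101*(3 - sqrt(6))**2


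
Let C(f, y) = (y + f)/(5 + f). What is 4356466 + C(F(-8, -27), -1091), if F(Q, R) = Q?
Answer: 13070497/3 ≈ 4.3568e+6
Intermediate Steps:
C(f, y) = (f + y)/(5 + f)
4356466 + C(F(-8, -27), -1091) = 4356466 + (-8 - 1091)/(5 - 8) = 4356466 - 1099/(-3) = 4356466 - ⅓*(-1099) = 4356466 + 1099/3 = 13070497/3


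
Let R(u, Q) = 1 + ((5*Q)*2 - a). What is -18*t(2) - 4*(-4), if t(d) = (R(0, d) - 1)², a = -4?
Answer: -10352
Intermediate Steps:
R(u, Q) = 5 + 10*Q (R(u, Q) = 1 + ((5*Q)*2 - 1*(-4)) = 1 + (10*Q + 4) = 1 + (4 + 10*Q) = 5 + 10*Q)
t(d) = (4 + 10*d)² (t(d) = ((5 + 10*d) - 1)² = (4 + 10*d)²)
-18*t(2) - 4*(-4) = -72*(2 + 5*2)² - 4*(-4) = -72*(2 + 10)² + 16 = -72*12² + 16 = -72*144 + 16 = -18*576 + 16 = -10368 + 16 = -10352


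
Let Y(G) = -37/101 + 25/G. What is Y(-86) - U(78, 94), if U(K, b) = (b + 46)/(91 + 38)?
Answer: -45401/26058 ≈ -1.7423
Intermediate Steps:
U(K, b) = 46/129 + b/129 (U(K, b) = (46 + b)/129 = (46 + b)*(1/129) = 46/129 + b/129)
Y(G) = -37/101 + 25/G (Y(G) = -37*1/101 + 25/G = -37/101 + 25/G)
Y(-86) - U(78, 94) = (-37/101 + 25/(-86)) - (46/129 + (1/129)*94) = (-37/101 + 25*(-1/86)) - (46/129 + 94/129) = (-37/101 - 25/86) - 1*140/129 = -5707/8686 - 140/129 = -45401/26058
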